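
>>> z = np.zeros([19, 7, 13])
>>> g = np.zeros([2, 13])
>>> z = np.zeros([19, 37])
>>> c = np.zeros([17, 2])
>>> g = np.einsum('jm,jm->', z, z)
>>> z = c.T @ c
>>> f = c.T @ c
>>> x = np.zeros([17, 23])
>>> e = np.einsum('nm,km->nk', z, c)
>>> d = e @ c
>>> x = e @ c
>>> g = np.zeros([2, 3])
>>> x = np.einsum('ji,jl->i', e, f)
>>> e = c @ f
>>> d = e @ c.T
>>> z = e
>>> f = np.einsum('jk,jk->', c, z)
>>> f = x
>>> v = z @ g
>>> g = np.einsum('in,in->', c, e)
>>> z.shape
(17, 2)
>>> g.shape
()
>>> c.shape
(17, 2)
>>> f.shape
(17,)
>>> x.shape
(17,)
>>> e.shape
(17, 2)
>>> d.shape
(17, 17)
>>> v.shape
(17, 3)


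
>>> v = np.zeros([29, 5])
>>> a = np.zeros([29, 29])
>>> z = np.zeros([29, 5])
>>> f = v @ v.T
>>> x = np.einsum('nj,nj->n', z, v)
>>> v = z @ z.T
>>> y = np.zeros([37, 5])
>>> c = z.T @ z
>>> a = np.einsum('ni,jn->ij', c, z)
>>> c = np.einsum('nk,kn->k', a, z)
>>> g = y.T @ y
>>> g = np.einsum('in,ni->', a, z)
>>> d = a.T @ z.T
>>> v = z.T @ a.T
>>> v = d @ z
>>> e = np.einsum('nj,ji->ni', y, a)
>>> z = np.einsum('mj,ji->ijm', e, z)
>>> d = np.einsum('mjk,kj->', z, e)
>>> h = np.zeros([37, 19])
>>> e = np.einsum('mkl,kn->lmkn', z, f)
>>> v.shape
(29, 5)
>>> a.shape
(5, 29)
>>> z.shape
(5, 29, 37)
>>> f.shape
(29, 29)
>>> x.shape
(29,)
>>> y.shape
(37, 5)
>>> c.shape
(29,)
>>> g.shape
()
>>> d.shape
()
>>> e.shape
(37, 5, 29, 29)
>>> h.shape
(37, 19)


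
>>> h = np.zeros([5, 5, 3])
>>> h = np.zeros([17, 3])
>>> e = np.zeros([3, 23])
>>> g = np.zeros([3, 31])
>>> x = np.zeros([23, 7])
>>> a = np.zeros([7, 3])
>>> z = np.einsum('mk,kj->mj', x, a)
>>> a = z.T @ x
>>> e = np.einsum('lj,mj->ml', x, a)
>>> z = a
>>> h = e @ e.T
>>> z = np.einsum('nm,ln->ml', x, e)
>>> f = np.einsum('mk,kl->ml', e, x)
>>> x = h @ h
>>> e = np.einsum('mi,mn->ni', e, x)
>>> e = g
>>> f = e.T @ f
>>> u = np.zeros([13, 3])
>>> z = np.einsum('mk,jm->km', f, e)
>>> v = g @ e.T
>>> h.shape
(3, 3)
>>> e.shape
(3, 31)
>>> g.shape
(3, 31)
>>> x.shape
(3, 3)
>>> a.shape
(3, 7)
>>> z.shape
(7, 31)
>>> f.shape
(31, 7)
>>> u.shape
(13, 3)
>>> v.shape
(3, 3)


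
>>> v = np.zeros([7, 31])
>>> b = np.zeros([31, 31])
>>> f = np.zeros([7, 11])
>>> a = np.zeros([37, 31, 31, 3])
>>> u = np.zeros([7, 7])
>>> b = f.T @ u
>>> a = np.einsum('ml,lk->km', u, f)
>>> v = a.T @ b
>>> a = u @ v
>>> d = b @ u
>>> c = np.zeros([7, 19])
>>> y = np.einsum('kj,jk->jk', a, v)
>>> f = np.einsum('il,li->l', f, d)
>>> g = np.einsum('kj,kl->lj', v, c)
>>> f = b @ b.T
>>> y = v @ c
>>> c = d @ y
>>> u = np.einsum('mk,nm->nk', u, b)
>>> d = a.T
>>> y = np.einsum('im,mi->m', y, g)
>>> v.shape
(7, 7)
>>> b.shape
(11, 7)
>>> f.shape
(11, 11)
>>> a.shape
(7, 7)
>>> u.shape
(11, 7)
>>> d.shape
(7, 7)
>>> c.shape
(11, 19)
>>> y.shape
(19,)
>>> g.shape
(19, 7)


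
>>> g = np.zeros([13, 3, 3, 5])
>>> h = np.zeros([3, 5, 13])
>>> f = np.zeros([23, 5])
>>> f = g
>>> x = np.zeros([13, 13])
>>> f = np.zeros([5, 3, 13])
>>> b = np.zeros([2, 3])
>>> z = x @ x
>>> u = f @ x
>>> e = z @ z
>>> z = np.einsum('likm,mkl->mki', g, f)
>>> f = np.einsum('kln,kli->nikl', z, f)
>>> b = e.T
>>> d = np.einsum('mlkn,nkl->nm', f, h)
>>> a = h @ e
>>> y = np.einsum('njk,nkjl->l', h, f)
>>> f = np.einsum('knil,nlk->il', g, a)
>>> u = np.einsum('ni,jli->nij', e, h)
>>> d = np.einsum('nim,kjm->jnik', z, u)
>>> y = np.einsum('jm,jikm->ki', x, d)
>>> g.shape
(13, 3, 3, 5)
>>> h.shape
(3, 5, 13)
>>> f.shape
(3, 5)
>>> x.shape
(13, 13)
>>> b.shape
(13, 13)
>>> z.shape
(5, 3, 3)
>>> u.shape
(13, 13, 3)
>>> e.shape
(13, 13)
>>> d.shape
(13, 5, 3, 13)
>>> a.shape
(3, 5, 13)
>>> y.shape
(3, 5)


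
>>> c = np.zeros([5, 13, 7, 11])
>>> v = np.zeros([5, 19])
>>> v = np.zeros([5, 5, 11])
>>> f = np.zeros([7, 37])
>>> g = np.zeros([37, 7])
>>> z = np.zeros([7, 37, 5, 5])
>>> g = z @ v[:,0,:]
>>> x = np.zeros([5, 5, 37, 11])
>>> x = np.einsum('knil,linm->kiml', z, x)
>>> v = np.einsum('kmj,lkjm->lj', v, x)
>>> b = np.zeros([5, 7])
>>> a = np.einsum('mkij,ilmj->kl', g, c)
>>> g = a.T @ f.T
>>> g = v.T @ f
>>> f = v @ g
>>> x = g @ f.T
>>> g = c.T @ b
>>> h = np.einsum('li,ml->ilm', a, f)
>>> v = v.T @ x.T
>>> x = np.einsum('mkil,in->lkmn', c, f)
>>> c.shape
(5, 13, 7, 11)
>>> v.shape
(11, 11)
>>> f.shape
(7, 37)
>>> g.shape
(11, 7, 13, 7)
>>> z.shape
(7, 37, 5, 5)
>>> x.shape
(11, 13, 5, 37)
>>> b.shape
(5, 7)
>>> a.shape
(37, 13)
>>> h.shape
(13, 37, 7)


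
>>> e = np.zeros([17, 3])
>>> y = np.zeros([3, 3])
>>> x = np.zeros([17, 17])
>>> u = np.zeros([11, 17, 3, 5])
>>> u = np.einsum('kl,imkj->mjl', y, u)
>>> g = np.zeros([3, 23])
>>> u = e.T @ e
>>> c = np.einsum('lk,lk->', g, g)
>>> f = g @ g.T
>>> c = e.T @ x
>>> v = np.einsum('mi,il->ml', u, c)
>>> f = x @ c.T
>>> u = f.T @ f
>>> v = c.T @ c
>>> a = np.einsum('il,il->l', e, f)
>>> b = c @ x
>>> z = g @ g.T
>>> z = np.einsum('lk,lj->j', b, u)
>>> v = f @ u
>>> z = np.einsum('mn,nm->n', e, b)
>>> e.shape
(17, 3)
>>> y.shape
(3, 3)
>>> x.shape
(17, 17)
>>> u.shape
(3, 3)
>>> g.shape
(3, 23)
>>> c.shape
(3, 17)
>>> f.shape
(17, 3)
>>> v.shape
(17, 3)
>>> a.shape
(3,)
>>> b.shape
(3, 17)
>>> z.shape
(3,)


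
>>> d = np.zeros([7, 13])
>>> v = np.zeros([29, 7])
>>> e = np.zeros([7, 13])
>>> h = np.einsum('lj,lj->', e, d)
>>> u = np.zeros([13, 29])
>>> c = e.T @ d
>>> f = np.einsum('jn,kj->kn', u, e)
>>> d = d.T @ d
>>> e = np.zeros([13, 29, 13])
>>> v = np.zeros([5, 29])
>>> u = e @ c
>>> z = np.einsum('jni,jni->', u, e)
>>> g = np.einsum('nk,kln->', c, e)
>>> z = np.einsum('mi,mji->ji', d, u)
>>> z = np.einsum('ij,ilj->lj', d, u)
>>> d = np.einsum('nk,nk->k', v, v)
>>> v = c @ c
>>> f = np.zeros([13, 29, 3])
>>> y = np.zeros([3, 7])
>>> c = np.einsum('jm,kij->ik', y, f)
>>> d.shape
(29,)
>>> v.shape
(13, 13)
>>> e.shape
(13, 29, 13)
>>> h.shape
()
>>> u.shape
(13, 29, 13)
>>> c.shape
(29, 13)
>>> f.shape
(13, 29, 3)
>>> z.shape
(29, 13)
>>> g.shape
()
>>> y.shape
(3, 7)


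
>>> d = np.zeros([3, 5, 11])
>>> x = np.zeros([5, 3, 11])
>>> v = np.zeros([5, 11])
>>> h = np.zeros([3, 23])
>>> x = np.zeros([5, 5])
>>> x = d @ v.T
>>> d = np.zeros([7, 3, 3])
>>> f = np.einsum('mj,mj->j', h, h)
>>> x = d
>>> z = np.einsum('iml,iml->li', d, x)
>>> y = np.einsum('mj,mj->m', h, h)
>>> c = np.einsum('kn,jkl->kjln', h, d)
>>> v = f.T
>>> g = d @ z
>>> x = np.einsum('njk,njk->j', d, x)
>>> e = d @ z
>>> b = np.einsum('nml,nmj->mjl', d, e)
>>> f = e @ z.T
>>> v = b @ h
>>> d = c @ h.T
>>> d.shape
(3, 7, 3, 3)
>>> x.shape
(3,)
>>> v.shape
(3, 7, 23)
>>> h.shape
(3, 23)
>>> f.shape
(7, 3, 3)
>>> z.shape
(3, 7)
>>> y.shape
(3,)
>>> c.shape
(3, 7, 3, 23)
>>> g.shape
(7, 3, 7)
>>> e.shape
(7, 3, 7)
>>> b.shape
(3, 7, 3)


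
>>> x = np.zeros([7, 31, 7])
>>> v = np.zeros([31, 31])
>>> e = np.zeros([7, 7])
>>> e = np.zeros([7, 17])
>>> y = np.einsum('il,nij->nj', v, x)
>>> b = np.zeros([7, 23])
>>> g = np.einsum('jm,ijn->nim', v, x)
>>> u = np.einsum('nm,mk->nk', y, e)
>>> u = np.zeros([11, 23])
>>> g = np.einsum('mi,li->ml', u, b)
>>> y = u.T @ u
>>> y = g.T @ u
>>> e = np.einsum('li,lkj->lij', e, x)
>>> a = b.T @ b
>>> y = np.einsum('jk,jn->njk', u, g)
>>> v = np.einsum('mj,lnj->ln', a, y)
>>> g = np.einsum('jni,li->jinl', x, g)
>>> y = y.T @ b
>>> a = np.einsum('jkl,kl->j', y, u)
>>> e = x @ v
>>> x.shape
(7, 31, 7)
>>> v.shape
(7, 11)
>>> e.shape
(7, 31, 11)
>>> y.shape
(23, 11, 23)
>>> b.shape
(7, 23)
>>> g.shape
(7, 7, 31, 11)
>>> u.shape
(11, 23)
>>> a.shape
(23,)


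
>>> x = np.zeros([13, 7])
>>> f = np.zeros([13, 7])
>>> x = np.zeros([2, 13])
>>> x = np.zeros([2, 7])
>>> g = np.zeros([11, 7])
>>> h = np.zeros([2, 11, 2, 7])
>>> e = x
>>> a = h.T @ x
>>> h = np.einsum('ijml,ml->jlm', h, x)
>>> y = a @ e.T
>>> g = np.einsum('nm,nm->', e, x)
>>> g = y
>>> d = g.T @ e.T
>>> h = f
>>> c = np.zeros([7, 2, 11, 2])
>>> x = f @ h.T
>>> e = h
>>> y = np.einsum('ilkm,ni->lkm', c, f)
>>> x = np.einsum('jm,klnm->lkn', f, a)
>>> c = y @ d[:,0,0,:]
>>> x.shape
(2, 7, 11)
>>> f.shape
(13, 7)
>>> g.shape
(7, 2, 11, 2)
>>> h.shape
(13, 7)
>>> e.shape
(13, 7)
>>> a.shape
(7, 2, 11, 7)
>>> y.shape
(2, 11, 2)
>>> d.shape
(2, 11, 2, 2)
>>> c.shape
(2, 11, 2)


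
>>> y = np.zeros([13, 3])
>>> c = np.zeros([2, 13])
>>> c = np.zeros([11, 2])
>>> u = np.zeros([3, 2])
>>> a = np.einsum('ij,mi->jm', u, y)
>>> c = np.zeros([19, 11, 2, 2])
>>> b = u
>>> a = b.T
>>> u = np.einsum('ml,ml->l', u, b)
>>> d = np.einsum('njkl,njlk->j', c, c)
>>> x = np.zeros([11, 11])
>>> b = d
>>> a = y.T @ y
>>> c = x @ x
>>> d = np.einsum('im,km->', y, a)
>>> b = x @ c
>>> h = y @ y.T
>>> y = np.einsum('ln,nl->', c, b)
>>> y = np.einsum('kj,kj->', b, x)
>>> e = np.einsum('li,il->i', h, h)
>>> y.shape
()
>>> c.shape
(11, 11)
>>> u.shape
(2,)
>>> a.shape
(3, 3)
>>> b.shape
(11, 11)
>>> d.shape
()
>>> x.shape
(11, 11)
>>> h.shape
(13, 13)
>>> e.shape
(13,)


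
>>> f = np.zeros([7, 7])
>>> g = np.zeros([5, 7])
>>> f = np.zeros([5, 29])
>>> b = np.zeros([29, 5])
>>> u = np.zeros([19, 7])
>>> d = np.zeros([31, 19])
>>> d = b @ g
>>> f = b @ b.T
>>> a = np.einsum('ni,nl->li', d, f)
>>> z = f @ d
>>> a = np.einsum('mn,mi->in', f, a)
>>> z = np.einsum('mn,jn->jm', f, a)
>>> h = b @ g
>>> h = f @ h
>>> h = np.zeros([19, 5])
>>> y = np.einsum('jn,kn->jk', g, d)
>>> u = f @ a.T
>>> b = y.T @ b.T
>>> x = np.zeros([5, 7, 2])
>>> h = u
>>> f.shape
(29, 29)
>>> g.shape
(5, 7)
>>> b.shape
(29, 29)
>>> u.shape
(29, 7)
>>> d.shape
(29, 7)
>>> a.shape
(7, 29)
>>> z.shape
(7, 29)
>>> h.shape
(29, 7)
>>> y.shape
(5, 29)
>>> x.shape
(5, 7, 2)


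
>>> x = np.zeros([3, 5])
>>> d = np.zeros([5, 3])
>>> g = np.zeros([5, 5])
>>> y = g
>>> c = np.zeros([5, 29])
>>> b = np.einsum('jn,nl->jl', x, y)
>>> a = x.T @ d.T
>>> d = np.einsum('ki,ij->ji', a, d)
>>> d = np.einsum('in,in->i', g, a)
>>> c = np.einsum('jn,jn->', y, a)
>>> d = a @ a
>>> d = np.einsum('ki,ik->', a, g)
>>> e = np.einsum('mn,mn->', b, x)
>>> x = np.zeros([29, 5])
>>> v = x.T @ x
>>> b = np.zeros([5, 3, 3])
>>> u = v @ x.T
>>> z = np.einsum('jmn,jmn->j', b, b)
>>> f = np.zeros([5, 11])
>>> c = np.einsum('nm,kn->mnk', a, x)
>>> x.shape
(29, 5)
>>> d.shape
()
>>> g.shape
(5, 5)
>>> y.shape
(5, 5)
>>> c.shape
(5, 5, 29)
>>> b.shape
(5, 3, 3)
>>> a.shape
(5, 5)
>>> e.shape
()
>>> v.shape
(5, 5)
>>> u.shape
(5, 29)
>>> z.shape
(5,)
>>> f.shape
(5, 11)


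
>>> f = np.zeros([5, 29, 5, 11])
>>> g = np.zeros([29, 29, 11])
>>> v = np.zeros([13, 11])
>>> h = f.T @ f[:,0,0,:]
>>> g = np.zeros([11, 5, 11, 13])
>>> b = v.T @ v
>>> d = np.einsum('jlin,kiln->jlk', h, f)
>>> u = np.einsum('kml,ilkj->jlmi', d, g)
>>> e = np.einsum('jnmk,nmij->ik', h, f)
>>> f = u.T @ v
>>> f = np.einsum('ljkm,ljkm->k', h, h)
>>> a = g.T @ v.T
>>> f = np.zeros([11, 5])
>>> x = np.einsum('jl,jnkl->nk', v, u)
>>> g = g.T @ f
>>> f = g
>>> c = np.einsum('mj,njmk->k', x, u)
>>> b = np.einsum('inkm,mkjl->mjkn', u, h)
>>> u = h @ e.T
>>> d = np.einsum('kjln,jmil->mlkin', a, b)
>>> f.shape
(13, 11, 5, 5)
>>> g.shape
(13, 11, 5, 5)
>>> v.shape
(13, 11)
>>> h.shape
(11, 5, 29, 11)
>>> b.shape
(11, 29, 5, 5)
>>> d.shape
(29, 5, 13, 5, 13)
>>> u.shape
(11, 5, 29, 5)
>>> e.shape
(5, 11)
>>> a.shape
(13, 11, 5, 13)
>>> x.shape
(5, 5)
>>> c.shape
(11,)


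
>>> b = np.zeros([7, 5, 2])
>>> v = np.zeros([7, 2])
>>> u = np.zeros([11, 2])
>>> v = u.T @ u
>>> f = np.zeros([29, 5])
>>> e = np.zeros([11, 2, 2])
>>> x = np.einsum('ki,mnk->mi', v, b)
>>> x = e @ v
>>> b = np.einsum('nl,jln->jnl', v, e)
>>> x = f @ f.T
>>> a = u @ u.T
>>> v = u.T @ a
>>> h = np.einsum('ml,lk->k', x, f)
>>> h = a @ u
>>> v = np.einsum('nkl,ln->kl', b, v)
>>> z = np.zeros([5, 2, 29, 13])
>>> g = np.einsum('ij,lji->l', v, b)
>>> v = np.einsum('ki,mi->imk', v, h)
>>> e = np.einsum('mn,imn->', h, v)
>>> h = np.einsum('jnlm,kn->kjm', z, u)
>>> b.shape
(11, 2, 2)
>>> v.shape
(2, 11, 2)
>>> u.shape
(11, 2)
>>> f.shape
(29, 5)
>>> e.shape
()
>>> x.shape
(29, 29)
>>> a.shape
(11, 11)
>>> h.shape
(11, 5, 13)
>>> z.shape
(5, 2, 29, 13)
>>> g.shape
(11,)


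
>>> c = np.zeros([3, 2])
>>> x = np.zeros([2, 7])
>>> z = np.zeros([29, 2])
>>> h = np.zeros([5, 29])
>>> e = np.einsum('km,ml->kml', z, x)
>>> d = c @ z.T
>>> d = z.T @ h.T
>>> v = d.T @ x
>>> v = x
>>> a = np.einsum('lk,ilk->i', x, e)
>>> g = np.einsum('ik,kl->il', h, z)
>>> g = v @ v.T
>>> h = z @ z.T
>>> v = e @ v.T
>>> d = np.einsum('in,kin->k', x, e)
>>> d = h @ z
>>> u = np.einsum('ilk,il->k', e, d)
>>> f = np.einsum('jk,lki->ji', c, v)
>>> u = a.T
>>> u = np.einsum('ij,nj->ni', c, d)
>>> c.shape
(3, 2)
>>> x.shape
(2, 7)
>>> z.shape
(29, 2)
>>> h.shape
(29, 29)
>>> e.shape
(29, 2, 7)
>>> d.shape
(29, 2)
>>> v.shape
(29, 2, 2)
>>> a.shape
(29,)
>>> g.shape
(2, 2)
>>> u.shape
(29, 3)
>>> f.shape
(3, 2)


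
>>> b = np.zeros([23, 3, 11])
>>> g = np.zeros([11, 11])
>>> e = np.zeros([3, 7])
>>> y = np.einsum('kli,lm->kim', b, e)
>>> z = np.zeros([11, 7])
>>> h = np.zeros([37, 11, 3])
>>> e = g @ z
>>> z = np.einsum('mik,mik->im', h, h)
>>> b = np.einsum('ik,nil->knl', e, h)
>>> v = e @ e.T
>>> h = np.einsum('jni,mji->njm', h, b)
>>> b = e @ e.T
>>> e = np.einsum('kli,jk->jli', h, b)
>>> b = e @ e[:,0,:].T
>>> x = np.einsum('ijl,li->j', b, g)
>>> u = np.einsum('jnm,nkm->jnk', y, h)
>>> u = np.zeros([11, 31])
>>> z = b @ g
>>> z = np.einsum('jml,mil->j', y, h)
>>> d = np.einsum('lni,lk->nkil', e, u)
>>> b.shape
(11, 37, 11)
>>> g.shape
(11, 11)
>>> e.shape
(11, 37, 7)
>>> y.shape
(23, 11, 7)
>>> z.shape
(23,)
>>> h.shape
(11, 37, 7)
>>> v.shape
(11, 11)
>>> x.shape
(37,)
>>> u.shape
(11, 31)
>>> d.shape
(37, 31, 7, 11)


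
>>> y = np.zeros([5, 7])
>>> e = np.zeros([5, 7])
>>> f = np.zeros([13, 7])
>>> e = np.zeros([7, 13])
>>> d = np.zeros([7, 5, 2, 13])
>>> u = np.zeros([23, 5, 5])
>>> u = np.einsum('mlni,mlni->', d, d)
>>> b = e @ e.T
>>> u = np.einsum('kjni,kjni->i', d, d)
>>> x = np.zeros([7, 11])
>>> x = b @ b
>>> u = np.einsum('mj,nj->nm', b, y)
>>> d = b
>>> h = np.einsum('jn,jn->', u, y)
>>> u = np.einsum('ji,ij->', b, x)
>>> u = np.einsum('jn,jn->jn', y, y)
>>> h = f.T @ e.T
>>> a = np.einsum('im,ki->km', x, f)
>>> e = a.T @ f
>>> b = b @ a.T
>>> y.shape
(5, 7)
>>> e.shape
(7, 7)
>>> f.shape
(13, 7)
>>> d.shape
(7, 7)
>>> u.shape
(5, 7)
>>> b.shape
(7, 13)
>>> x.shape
(7, 7)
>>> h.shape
(7, 7)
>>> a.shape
(13, 7)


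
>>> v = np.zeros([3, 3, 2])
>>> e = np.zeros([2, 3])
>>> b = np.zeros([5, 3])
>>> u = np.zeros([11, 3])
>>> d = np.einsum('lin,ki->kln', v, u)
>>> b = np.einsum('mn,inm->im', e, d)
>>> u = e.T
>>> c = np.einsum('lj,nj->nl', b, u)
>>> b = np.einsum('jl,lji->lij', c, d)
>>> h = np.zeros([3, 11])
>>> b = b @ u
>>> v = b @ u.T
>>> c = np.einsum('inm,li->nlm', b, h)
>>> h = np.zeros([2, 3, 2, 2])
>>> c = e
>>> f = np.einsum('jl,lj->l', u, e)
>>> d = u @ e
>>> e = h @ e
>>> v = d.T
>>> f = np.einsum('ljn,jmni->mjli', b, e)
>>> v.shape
(3, 3)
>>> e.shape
(2, 3, 2, 3)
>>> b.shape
(11, 2, 2)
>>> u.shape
(3, 2)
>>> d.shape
(3, 3)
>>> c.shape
(2, 3)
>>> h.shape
(2, 3, 2, 2)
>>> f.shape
(3, 2, 11, 3)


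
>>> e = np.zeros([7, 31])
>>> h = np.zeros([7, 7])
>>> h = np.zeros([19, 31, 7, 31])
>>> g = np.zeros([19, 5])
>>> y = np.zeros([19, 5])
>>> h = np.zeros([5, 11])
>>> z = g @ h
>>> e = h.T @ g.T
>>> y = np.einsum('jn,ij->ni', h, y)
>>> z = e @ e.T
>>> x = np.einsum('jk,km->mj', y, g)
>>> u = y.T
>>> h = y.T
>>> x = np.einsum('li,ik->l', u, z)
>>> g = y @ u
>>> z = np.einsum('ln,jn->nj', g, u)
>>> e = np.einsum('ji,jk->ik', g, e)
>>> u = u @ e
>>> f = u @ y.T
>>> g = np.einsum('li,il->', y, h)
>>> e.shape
(11, 19)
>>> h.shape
(19, 11)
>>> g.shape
()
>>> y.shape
(11, 19)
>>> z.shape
(11, 19)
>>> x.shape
(19,)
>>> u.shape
(19, 19)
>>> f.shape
(19, 11)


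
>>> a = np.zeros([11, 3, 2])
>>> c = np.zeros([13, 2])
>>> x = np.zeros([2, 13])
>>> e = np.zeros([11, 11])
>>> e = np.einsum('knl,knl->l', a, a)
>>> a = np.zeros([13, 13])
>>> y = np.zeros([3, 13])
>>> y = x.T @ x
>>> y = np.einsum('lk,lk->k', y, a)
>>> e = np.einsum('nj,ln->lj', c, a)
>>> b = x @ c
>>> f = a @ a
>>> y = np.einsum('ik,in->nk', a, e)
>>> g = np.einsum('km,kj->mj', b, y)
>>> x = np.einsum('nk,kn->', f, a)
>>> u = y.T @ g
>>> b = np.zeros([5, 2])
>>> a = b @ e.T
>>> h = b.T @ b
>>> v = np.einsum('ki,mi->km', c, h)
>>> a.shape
(5, 13)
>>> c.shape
(13, 2)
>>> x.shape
()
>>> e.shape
(13, 2)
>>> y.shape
(2, 13)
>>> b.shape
(5, 2)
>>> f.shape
(13, 13)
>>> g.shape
(2, 13)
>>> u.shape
(13, 13)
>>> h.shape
(2, 2)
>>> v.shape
(13, 2)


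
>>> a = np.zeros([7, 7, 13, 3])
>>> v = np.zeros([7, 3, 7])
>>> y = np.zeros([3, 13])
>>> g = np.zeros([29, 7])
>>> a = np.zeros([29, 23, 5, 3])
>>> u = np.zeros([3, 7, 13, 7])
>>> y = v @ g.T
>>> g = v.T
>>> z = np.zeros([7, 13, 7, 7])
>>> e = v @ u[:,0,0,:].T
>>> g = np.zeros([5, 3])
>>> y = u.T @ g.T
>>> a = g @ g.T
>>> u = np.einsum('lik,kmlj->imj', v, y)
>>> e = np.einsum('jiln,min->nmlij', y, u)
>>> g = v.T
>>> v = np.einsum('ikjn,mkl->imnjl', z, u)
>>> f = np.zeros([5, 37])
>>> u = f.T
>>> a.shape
(5, 5)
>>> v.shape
(7, 3, 7, 7, 5)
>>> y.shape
(7, 13, 7, 5)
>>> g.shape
(7, 3, 7)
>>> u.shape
(37, 5)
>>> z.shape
(7, 13, 7, 7)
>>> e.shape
(5, 3, 7, 13, 7)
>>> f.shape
(5, 37)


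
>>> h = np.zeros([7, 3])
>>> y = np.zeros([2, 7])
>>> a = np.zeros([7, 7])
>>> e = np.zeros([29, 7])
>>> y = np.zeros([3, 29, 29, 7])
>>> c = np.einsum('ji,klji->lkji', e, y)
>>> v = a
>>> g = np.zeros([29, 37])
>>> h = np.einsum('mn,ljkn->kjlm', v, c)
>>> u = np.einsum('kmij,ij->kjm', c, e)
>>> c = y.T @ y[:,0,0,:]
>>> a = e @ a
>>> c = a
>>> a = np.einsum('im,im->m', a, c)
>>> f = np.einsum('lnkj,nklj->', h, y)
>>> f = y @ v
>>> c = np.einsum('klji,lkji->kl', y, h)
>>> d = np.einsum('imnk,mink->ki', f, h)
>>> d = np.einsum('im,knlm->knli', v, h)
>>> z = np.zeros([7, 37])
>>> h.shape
(29, 3, 29, 7)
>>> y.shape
(3, 29, 29, 7)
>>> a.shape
(7,)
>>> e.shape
(29, 7)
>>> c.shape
(3, 29)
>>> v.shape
(7, 7)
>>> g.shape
(29, 37)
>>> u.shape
(29, 7, 3)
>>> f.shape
(3, 29, 29, 7)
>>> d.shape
(29, 3, 29, 7)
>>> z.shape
(7, 37)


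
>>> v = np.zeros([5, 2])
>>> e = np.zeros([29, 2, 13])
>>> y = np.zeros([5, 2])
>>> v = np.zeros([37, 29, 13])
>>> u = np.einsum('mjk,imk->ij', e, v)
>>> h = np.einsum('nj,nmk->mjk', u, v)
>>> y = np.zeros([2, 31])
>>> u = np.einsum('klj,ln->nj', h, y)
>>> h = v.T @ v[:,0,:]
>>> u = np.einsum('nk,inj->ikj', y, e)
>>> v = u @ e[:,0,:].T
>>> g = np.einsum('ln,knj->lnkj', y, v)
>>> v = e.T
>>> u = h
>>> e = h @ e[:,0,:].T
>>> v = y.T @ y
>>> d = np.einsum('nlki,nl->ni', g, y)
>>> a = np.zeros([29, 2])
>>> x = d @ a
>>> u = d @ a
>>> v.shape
(31, 31)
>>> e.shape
(13, 29, 29)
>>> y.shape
(2, 31)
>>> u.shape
(2, 2)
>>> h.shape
(13, 29, 13)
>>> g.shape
(2, 31, 29, 29)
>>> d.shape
(2, 29)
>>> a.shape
(29, 2)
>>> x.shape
(2, 2)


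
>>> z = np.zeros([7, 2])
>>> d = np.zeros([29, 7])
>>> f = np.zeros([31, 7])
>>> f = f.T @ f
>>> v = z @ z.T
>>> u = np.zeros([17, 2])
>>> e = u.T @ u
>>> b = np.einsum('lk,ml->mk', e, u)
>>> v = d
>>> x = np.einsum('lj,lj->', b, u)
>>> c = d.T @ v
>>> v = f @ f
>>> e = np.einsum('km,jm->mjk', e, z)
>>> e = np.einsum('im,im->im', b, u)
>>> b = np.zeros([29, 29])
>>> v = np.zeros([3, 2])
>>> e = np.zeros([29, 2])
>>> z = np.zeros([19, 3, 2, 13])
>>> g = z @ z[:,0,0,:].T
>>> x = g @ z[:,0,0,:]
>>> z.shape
(19, 3, 2, 13)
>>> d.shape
(29, 7)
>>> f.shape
(7, 7)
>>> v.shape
(3, 2)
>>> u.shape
(17, 2)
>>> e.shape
(29, 2)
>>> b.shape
(29, 29)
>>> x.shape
(19, 3, 2, 13)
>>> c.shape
(7, 7)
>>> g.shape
(19, 3, 2, 19)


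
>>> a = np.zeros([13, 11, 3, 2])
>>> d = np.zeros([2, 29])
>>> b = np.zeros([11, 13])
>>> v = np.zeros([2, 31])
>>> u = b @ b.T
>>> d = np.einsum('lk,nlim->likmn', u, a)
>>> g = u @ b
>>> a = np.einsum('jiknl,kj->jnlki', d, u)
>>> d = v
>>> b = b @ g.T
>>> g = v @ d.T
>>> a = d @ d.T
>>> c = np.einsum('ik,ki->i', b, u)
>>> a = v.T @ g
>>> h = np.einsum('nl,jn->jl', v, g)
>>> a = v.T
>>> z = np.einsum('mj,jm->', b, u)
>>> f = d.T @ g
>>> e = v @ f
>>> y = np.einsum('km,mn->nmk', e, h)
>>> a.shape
(31, 2)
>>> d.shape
(2, 31)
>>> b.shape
(11, 11)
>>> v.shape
(2, 31)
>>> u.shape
(11, 11)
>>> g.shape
(2, 2)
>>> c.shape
(11,)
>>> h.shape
(2, 31)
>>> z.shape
()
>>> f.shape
(31, 2)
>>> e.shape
(2, 2)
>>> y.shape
(31, 2, 2)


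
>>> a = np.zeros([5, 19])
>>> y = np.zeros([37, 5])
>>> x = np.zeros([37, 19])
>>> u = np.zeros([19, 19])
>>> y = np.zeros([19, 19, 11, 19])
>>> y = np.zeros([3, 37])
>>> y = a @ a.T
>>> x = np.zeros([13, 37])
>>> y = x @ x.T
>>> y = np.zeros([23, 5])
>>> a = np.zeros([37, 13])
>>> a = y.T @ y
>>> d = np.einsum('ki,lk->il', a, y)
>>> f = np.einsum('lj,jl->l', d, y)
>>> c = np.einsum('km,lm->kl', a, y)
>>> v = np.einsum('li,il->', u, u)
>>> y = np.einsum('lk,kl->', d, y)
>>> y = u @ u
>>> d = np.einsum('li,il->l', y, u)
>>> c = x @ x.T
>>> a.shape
(5, 5)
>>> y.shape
(19, 19)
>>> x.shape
(13, 37)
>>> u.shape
(19, 19)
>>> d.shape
(19,)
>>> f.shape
(5,)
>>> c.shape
(13, 13)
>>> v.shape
()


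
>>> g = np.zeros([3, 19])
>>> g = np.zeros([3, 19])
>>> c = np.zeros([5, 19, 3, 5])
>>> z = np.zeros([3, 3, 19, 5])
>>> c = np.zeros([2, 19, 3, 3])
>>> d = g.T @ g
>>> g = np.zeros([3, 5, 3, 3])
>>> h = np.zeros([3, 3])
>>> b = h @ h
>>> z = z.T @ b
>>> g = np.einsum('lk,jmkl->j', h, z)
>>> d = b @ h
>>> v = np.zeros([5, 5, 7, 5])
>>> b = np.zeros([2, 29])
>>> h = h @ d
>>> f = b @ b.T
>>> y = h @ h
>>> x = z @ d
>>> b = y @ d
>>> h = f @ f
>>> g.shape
(5,)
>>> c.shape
(2, 19, 3, 3)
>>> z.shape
(5, 19, 3, 3)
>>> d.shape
(3, 3)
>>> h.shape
(2, 2)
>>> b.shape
(3, 3)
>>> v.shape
(5, 5, 7, 5)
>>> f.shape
(2, 2)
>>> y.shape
(3, 3)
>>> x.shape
(5, 19, 3, 3)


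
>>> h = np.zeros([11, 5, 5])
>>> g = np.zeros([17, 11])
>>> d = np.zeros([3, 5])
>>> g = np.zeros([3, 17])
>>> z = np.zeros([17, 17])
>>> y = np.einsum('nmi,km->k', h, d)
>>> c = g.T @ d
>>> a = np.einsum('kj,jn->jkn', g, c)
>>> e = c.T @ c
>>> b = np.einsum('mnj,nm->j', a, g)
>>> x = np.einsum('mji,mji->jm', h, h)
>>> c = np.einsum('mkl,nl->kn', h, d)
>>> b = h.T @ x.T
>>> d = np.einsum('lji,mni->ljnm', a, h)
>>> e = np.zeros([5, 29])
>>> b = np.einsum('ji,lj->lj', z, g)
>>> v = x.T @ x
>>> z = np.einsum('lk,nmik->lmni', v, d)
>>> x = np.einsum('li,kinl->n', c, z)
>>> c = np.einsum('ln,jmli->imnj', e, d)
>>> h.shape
(11, 5, 5)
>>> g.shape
(3, 17)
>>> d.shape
(17, 3, 5, 11)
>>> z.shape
(11, 3, 17, 5)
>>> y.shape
(3,)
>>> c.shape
(11, 3, 29, 17)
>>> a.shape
(17, 3, 5)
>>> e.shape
(5, 29)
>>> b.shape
(3, 17)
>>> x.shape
(17,)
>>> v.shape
(11, 11)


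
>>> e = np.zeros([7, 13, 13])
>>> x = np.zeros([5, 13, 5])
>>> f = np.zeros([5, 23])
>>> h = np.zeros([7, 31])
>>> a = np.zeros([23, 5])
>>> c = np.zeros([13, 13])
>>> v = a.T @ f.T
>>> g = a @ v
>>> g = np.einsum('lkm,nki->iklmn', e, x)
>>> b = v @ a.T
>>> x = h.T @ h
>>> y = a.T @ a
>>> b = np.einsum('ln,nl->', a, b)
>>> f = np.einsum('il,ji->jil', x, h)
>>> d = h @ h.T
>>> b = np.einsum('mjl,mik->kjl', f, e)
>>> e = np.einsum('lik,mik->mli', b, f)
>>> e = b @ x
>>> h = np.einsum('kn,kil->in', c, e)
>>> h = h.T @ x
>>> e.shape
(13, 31, 31)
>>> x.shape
(31, 31)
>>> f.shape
(7, 31, 31)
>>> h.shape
(13, 31)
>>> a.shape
(23, 5)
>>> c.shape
(13, 13)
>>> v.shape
(5, 5)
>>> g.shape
(5, 13, 7, 13, 5)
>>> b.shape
(13, 31, 31)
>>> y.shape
(5, 5)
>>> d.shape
(7, 7)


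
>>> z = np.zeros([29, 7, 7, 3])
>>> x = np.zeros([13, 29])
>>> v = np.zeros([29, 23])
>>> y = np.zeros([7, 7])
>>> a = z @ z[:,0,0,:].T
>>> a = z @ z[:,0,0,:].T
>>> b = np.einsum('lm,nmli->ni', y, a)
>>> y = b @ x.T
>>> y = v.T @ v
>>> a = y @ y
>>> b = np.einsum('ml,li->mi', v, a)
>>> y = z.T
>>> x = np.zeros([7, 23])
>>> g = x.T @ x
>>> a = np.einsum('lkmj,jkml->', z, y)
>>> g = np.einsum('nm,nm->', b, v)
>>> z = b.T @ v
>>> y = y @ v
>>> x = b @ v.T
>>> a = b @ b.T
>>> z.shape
(23, 23)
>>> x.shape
(29, 29)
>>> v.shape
(29, 23)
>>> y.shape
(3, 7, 7, 23)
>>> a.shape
(29, 29)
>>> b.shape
(29, 23)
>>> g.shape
()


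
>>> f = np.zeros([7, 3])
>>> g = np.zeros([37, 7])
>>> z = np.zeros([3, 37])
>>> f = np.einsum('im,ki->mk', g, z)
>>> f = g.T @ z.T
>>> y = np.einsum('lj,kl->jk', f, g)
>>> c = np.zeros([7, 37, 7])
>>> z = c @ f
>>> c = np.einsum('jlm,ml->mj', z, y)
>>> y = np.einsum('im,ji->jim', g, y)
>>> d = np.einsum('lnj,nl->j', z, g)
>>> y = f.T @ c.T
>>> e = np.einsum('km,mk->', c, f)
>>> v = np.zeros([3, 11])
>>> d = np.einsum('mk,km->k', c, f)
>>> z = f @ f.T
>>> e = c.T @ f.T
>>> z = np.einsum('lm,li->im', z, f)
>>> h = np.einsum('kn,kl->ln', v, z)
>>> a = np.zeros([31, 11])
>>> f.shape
(7, 3)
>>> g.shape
(37, 7)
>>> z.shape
(3, 7)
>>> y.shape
(3, 3)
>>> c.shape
(3, 7)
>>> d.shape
(7,)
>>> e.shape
(7, 7)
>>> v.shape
(3, 11)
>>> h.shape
(7, 11)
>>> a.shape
(31, 11)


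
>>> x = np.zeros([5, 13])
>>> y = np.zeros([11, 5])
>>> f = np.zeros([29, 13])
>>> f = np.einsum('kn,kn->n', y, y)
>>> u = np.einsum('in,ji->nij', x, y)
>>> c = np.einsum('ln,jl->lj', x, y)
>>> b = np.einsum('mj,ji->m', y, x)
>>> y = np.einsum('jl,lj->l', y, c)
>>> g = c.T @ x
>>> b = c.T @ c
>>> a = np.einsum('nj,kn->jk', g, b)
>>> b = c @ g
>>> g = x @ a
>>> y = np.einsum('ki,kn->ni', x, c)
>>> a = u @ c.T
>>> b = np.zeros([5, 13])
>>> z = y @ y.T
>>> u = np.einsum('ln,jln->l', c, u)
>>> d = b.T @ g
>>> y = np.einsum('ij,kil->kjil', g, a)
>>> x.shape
(5, 13)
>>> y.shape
(13, 11, 5, 5)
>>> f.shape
(5,)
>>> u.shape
(5,)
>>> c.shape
(5, 11)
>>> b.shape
(5, 13)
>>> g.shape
(5, 11)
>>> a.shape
(13, 5, 5)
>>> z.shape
(11, 11)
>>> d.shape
(13, 11)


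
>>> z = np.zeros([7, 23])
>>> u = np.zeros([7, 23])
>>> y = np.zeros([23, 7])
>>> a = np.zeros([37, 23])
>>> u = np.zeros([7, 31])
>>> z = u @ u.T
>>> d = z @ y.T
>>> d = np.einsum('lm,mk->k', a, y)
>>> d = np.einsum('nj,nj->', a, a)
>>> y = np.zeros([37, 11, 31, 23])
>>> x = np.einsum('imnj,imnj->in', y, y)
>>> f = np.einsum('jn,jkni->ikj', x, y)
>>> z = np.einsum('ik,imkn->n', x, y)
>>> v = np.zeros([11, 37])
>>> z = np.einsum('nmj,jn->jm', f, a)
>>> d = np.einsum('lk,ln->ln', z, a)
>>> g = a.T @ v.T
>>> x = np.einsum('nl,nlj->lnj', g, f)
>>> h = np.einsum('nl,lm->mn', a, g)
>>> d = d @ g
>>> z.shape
(37, 11)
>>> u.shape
(7, 31)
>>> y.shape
(37, 11, 31, 23)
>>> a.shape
(37, 23)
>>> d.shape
(37, 11)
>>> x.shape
(11, 23, 37)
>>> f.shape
(23, 11, 37)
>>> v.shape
(11, 37)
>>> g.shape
(23, 11)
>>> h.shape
(11, 37)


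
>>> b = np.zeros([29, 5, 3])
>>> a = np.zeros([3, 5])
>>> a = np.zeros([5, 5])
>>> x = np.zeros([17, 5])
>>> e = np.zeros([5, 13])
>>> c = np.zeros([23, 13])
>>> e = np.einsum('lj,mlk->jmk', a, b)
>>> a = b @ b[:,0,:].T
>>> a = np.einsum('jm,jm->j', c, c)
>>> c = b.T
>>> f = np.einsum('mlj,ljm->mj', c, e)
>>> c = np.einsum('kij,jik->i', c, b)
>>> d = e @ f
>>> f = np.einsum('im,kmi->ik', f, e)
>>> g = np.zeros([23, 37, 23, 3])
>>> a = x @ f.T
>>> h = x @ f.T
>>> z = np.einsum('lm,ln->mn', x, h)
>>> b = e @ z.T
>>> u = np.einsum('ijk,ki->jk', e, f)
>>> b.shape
(5, 29, 5)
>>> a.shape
(17, 3)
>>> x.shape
(17, 5)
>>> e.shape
(5, 29, 3)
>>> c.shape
(5,)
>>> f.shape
(3, 5)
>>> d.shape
(5, 29, 29)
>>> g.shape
(23, 37, 23, 3)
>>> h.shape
(17, 3)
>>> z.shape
(5, 3)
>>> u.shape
(29, 3)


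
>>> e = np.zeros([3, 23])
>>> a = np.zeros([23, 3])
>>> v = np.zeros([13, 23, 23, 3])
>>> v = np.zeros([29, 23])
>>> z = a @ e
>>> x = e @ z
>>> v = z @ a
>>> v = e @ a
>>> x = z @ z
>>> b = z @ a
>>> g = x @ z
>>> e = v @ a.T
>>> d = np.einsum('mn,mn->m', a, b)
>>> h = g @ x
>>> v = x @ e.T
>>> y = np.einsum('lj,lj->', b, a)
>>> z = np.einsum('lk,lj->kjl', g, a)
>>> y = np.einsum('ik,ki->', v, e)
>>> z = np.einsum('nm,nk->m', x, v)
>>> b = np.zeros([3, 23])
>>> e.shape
(3, 23)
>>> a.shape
(23, 3)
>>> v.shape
(23, 3)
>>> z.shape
(23,)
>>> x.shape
(23, 23)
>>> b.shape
(3, 23)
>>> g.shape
(23, 23)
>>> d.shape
(23,)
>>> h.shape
(23, 23)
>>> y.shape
()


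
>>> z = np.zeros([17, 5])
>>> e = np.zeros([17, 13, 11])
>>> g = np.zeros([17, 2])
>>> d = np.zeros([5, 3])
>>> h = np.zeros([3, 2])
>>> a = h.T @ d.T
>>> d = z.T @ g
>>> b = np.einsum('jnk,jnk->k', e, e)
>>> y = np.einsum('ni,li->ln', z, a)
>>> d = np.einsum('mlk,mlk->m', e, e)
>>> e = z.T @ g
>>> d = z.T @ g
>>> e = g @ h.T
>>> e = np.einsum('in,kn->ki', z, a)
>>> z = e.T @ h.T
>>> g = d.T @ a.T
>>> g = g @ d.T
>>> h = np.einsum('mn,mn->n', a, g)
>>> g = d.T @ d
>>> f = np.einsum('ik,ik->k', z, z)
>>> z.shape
(17, 3)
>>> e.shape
(2, 17)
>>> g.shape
(2, 2)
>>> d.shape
(5, 2)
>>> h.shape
(5,)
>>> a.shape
(2, 5)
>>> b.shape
(11,)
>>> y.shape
(2, 17)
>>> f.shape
(3,)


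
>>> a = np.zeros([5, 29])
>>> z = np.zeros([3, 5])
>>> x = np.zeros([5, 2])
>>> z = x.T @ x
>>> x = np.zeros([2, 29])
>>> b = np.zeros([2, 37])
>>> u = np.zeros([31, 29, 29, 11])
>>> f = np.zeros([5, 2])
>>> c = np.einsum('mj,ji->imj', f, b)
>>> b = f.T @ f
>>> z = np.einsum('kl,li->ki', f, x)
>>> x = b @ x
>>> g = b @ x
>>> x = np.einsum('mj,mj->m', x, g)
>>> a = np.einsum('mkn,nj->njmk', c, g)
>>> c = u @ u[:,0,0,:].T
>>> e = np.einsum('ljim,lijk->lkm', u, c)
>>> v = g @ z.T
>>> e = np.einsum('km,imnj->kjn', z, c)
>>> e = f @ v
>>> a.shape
(2, 29, 37, 5)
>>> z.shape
(5, 29)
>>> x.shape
(2,)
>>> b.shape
(2, 2)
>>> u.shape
(31, 29, 29, 11)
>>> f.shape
(5, 2)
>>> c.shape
(31, 29, 29, 31)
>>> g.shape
(2, 29)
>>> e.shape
(5, 5)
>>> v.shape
(2, 5)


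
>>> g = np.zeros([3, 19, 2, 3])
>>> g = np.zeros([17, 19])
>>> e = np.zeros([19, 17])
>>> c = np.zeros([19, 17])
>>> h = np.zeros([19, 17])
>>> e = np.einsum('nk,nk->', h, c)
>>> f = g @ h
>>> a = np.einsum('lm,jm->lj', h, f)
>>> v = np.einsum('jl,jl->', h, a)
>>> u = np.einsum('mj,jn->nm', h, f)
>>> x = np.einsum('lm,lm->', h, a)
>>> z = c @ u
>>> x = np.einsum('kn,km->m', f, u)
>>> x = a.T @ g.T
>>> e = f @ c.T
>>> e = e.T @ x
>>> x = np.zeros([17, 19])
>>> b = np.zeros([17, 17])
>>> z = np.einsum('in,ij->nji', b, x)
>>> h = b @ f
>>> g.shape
(17, 19)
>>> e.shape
(19, 17)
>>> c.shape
(19, 17)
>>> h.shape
(17, 17)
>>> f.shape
(17, 17)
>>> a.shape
(19, 17)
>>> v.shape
()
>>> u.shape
(17, 19)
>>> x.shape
(17, 19)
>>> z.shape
(17, 19, 17)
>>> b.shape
(17, 17)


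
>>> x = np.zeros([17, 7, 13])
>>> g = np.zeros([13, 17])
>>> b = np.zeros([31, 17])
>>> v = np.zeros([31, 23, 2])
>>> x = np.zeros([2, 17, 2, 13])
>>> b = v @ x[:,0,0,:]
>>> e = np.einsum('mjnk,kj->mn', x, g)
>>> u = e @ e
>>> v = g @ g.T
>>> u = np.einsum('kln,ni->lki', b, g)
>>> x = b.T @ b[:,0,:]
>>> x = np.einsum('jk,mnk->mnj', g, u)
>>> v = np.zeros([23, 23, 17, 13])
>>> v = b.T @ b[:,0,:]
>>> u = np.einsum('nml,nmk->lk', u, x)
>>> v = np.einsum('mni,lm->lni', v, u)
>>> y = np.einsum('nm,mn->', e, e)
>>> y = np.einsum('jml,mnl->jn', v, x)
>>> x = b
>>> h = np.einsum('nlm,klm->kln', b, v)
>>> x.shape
(31, 23, 13)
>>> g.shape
(13, 17)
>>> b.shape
(31, 23, 13)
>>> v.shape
(17, 23, 13)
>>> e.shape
(2, 2)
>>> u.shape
(17, 13)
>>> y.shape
(17, 31)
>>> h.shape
(17, 23, 31)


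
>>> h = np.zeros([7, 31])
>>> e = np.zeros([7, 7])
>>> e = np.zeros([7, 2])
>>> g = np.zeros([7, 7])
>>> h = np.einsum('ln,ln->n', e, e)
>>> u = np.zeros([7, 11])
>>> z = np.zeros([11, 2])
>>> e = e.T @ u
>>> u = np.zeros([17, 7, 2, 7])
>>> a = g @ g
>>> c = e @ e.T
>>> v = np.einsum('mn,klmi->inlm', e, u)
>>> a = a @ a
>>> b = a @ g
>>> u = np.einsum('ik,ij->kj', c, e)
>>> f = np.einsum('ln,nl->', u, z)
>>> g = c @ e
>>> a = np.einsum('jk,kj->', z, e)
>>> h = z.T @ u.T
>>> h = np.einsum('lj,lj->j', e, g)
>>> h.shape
(11,)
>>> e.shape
(2, 11)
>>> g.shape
(2, 11)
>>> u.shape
(2, 11)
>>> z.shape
(11, 2)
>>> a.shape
()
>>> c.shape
(2, 2)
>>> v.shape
(7, 11, 7, 2)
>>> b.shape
(7, 7)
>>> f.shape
()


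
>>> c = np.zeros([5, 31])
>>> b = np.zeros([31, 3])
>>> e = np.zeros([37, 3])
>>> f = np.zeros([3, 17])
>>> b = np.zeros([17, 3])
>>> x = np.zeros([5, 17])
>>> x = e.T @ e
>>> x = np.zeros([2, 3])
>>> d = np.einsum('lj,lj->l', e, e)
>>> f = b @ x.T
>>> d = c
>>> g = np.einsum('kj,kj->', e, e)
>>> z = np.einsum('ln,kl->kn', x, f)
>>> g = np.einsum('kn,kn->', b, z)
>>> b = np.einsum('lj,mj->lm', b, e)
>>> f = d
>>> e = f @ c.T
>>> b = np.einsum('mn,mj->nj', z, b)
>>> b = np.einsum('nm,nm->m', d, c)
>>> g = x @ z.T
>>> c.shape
(5, 31)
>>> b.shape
(31,)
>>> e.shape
(5, 5)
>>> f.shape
(5, 31)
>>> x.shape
(2, 3)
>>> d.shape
(5, 31)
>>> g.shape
(2, 17)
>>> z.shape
(17, 3)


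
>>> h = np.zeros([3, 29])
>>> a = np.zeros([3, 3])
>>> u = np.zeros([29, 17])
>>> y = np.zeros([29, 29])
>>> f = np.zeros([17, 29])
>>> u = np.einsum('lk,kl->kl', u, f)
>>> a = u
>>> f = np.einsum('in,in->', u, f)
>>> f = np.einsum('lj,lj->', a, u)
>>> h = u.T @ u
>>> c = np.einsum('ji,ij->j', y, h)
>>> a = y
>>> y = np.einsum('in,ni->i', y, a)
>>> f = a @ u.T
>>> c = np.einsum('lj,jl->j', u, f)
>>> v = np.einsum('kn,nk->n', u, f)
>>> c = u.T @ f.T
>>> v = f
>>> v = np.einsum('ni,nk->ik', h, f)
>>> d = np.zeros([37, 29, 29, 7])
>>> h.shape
(29, 29)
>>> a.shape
(29, 29)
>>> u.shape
(17, 29)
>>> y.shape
(29,)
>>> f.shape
(29, 17)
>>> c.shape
(29, 29)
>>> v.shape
(29, 17)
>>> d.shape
(37, 29, 29, 7)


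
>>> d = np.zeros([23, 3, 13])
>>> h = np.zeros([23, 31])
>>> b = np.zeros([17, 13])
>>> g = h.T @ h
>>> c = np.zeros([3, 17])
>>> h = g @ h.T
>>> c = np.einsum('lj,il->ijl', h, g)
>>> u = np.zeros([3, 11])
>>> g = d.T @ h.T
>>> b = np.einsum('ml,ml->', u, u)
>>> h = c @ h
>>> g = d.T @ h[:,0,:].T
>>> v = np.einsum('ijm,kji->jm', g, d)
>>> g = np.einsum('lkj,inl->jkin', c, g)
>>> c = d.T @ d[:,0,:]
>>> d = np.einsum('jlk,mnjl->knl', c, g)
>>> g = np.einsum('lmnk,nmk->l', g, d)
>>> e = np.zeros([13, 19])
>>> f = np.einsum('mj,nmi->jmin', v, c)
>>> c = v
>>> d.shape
(13, 23, 3)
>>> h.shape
(31, 23, 23)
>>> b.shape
()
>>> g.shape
(31,)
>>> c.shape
(3, 31)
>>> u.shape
(3, 11)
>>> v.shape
(3, 31)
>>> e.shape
(13, 19)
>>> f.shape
(31, 3, 13, 13)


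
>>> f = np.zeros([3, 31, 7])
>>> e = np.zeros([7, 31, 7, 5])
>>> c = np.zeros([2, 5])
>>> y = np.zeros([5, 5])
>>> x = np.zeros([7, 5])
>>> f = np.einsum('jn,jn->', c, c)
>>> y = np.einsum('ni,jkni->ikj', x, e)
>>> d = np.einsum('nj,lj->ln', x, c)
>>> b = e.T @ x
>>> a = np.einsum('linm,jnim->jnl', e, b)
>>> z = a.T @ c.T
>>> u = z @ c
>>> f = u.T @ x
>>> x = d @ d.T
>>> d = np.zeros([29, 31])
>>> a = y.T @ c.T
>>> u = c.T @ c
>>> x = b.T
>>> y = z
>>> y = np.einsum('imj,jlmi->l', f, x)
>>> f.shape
(5, 7, 5)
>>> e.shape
(7, 31, 7, 5)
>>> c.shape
(2, 5)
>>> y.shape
(31,)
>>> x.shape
(5, 31, 7, 5)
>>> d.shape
(29, 31)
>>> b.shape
(5, 7, 31, 5)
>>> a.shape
(7, 31, 2)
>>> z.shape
(7, 7, 2)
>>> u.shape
(5, 5)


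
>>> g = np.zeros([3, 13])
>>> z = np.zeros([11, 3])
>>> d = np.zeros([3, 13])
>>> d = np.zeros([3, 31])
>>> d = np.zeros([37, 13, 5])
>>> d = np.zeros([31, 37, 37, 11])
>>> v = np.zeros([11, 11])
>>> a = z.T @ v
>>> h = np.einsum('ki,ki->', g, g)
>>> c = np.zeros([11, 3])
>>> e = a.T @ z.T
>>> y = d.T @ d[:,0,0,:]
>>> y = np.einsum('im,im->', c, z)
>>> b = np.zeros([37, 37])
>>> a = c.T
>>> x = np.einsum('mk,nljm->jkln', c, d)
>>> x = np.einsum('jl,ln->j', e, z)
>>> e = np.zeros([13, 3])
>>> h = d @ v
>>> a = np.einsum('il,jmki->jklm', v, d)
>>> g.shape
(3, 13)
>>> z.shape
(11, 3)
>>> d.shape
(31, 37, 37, 11)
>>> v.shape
(11, 11)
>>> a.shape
(31, 37, 11, 37)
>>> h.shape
(31, 37, 37, 11)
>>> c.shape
(11, 3)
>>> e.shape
(13, 3)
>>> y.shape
()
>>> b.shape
(37, 37)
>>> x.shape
(11,)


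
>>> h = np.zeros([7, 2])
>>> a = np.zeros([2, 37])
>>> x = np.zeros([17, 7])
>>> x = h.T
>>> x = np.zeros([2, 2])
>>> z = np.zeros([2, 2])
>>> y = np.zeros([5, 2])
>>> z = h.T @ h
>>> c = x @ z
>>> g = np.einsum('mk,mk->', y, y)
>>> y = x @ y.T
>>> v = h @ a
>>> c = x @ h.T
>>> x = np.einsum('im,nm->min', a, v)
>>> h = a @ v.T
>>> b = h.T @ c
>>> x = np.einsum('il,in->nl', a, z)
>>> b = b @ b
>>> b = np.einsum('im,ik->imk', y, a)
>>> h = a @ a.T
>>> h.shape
(2, 2)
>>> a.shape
(2, 37)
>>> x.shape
(2, 37)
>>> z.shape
(2, 2)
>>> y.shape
(2, 5)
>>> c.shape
(2, 7)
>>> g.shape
()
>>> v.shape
(7, 37)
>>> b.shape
(2, 5, 37)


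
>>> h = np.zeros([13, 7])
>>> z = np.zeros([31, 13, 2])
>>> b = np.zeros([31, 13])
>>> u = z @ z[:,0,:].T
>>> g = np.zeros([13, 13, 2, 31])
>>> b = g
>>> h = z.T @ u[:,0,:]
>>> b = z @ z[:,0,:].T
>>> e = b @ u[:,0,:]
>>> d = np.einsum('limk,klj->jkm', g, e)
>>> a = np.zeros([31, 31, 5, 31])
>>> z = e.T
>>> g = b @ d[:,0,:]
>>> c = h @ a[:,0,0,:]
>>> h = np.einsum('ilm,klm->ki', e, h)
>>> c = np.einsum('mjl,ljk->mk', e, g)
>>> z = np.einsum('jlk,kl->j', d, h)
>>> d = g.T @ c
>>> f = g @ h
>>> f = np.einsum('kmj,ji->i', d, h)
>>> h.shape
(2, 31)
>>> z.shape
(31,)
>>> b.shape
(31, 13, 31)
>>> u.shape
(31, 13, 31)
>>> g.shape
(31, 13, 2)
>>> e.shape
(31, 13, 31)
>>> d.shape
(2, 13, 2)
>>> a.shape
(31, 31, 5, 31)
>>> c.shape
(31, 2)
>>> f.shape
(31,)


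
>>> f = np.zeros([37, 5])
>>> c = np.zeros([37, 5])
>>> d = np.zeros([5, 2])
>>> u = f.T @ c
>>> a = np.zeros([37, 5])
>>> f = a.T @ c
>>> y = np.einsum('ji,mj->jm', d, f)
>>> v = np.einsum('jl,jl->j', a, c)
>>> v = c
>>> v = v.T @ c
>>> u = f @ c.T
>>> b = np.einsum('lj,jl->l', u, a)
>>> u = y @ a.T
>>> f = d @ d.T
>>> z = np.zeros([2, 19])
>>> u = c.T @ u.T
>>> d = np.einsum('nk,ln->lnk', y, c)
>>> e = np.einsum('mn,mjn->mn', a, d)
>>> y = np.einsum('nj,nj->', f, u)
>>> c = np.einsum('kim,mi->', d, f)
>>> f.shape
(5, 5)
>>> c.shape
()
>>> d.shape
(37, 5, 5)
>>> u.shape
(5, 5)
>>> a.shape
(37, 5)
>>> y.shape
()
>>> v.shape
(5, 5)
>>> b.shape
(5,)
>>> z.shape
(2, 19)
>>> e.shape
(37, 5)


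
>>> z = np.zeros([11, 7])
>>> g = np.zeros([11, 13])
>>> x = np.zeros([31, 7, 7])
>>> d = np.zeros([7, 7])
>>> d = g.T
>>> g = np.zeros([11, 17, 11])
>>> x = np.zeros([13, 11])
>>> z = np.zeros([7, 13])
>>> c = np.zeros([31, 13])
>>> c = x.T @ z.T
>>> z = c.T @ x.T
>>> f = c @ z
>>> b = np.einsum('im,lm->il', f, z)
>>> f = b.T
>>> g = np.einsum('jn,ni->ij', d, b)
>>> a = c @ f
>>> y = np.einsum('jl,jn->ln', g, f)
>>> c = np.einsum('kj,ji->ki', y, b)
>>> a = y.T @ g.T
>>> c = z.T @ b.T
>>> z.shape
(7, 13)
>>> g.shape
(7, 13)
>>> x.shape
(13, 11)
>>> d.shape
(13, 11)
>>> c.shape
(13, 11)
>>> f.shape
(7, 11)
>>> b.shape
(11, 7)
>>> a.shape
(11, 7)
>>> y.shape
(13, 11)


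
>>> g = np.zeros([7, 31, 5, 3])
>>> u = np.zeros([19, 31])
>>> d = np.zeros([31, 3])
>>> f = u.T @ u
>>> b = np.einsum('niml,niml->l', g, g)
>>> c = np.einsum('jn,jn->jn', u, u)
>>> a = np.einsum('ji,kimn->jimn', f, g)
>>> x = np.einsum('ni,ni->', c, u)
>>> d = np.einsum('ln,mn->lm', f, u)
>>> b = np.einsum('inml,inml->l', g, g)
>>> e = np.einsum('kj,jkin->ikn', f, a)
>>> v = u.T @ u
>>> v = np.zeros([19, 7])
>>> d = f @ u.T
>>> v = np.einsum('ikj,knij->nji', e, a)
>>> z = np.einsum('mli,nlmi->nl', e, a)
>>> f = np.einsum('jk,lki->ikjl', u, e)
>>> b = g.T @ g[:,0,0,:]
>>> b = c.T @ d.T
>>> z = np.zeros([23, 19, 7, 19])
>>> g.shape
(7, 31, 5, 3)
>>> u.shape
(19, 31)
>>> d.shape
(31, 19)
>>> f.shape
(3, 31, 19, 5)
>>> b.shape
(31, 31)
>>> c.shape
(19, 31)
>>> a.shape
(31, 31, 5, 3)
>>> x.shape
()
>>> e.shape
(5, 31, 3)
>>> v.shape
(31, 3, 5)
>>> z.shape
(23, 19, 7, 19)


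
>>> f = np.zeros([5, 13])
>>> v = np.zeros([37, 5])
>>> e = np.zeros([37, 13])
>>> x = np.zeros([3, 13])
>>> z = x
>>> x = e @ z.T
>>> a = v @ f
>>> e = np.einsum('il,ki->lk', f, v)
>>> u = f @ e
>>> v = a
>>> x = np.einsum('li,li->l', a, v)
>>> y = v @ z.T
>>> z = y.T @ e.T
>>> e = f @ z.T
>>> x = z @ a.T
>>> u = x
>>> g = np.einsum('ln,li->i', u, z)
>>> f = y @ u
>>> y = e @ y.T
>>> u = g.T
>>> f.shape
(37, 37)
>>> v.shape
(37, 13)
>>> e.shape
(5, 3)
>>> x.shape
(3, 37)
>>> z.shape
(3, 13)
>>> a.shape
(37, 13)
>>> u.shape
(13,)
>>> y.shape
(5, 37)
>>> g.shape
(13,)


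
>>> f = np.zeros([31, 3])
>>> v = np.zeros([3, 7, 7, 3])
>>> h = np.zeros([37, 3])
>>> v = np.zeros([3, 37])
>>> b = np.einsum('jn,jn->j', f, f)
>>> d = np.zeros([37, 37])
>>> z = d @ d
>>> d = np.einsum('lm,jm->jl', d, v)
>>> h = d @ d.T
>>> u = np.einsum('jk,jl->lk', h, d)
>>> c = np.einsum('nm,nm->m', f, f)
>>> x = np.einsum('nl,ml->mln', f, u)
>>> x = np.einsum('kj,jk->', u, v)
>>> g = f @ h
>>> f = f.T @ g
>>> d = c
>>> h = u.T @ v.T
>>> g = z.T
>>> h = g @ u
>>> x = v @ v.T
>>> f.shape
(3, 3)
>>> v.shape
(3, 37)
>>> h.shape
(37, 3)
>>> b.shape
(31,)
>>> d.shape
(3,)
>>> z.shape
(37, 37)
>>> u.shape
(37, 3)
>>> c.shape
(3,)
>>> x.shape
(3, 3)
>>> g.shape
(37, 37)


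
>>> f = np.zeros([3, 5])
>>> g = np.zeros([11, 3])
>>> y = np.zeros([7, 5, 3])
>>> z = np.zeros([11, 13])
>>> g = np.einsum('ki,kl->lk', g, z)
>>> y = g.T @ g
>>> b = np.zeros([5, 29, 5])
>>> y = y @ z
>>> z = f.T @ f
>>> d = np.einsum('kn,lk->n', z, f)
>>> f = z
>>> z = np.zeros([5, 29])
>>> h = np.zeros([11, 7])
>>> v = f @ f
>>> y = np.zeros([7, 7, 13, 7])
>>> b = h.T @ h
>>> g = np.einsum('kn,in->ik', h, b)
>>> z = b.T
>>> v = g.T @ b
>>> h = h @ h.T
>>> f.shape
(5, 5)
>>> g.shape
(7, 11)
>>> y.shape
(7, 7, 13, 7)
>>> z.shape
(7, 7)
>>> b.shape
(7, 7)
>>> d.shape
(5,)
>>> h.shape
(11, 11)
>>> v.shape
(11, 7)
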